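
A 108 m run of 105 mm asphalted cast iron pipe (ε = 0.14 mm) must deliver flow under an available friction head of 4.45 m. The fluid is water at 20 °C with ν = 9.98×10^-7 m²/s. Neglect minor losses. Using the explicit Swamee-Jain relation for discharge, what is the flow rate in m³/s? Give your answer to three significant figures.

Q ≈ 0.0169 m³/s

Swamee-Jain (Type II): Q = -0.965·√(gD⁵h_f/L)·ln[ε/(3.7D) + √(3.17ν²L/(gD³h_f))]
√(gD⁵h_f/L) = √(9.81·0.105⁵·4.45/108) = 0.002271
ε/(3.7D) = 3.60×10^-4; √(3.17ν²L/(gD³h_f)) = 8.21×10^-5
Q = -0.965·0.002271·ln(4.425×10^-4) = 0.01693 m³/s
Check: V = 1.95 m/s, Re = 2.06×10^5, f = 0.02239, h_f = 4.49 m ≈ 4.45 m ✓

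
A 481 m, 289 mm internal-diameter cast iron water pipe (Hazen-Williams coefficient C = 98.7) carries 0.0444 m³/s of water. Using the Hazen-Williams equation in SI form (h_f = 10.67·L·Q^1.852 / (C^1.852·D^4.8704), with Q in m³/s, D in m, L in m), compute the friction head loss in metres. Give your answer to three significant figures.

h_f = 10.67·481·0.0444^1.852 / (98.7^1.852·0.289^4.8704) = 1.372 m

h_f ≈ 1.37 m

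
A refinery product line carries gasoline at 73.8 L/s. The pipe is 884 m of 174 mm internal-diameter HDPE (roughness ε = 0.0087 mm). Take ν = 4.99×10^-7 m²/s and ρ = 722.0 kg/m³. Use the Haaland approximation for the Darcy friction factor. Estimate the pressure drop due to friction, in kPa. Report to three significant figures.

Δp ≈ 219 kPa

V = 4Q/(πD²) = 4·0.0738/(π·0.174²) = 3.104 m/s
Re = VD/ν = 3.104·0.174/4.99×10^-7 = 1.08×10^6 → turbulent
ε/D = 0.0087/174 = 5.00×10^-5
Haaland: f = 0.01241
h_f = f(L/D)V²/(2g) = 0.01241·(884/0.174)·3.104²/(2·9.81) = 30.96 m
Δp = ρg·h_f = 722.0·9.81·30.96 = 219.3 kPa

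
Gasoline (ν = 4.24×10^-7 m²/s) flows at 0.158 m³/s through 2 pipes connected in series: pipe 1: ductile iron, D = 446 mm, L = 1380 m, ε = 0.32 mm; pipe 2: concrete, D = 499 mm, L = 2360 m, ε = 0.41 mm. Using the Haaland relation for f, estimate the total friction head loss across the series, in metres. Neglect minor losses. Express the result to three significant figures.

H ≈ 5.99 m

Pipe 1: V = 1.011 m/s, Re = 1.06×10^6, ε/D = 7.17×10^-4, f = 0.01850, h_1 = f(L/D)V²/2g = 2.983 m
Pipe 2: V = 0.8079 m/s, Re = 9.51×10^5, ε/D = 8.22×10^-4, f = 0.01909, h_2 = f(L/D)V²/2g = 3.004 m
Series → Q common, losses add: H = Σh = 5.987 m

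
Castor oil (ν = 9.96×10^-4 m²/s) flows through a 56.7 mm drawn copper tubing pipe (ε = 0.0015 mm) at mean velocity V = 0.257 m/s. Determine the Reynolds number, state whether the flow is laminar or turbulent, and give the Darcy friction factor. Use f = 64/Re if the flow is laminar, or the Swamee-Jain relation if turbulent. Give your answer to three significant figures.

Re = VD/ν = 0.2570·0.0567/9.96×10^-4 = 14.6
Re < 2300 → laminar → f = 64/Re = 4.374

Re ≈ 14.6; laminar; f = 64/Re ≈ 4.37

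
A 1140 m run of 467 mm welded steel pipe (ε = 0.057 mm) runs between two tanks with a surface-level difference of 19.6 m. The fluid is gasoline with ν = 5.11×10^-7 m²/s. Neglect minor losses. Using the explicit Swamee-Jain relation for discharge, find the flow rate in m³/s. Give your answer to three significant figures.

Swamee-Jain (Type II): Q = -0.965·√(gD⁵h_f/L)·ln[ε/(3.7D) + √(3.17ν²L/(gD³h_f))]
√(gD⁵h_f/L) = √(9.81·0.467⁵·19.6/1140) = 0.06121
ε/(3.7D) = 3.30×10^-5; √(3.17ν²L/(gD³h_f)) = 6.94×10^-6
Q = -0.965·0.06121·ln(3.993×10^-5) = 0.5982 m³/s
Check: V = 3.49 m/s, Re = 3.19×10^6, f = 0.01299, h_f = 19.7 m ≈ 19.6 m ✓

Q ≈ 0.598 m³/s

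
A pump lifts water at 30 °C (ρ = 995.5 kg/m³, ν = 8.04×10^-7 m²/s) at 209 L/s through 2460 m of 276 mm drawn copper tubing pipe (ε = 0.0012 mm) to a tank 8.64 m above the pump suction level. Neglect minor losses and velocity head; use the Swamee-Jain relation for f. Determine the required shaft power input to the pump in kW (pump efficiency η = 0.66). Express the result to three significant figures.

V = 4Q/(πD²) = 3.493 m/s; Re = 1.20×10^6; ε/D = 4.35×10^-6; f = 0.01138
h_f = f(L/D)V²/2g = 63.10 m
Total head H = z + h_f = 8.64 + 63.10 = 71.74 m
P_hyd = ρgQH = 995.5·9.81·0.209·71.74 = 146.4 kW
P_shaft = P_hyd/η = 146.4/0.66 = 221.9 kW

P_shaft ≈ 222 kW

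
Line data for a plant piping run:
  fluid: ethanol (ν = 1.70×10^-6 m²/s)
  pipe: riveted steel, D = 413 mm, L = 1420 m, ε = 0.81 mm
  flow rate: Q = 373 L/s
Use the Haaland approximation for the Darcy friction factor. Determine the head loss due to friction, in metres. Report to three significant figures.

V = 4Q/(πD²) = 4·0.373/(π·0.413²) = 2.784 m/s
Re = VD/ν = 2.784·0.413/1.70×10^-6 = 6.76×10^5 → turbulent
ε/D = 0.81/413 = 0.00196
Haaland: f = 0.02359
h_f = f(L/D)V²/(2g) = 0.02359·(1420/0.413)·2.784²/(2·9.81) = 32.05 m

h_f ≈ 32.0 m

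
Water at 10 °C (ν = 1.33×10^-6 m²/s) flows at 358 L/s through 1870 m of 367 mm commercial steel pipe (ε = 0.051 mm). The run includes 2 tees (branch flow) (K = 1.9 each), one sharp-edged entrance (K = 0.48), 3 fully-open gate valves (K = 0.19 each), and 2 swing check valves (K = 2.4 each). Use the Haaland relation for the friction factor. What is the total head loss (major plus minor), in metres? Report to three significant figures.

H_L ≈ 47.1 m

V = 4Q/(πD²) = 3.384 m/s; V²/2g = 0.5837 m
Re = 9.34×10^5, ε/D = 1.39×10^-4 → f = 0.01393 (Haaland)
Major: h_f = f(L/D)·V²/2g = 0.01393·5095·0.5837 = 41.43 m
Minor: ΣK = 9.65; h_m = ΣK·V²/2g = 5.633 m
Total H_L = 41.43 + 5.633 = 47.07 m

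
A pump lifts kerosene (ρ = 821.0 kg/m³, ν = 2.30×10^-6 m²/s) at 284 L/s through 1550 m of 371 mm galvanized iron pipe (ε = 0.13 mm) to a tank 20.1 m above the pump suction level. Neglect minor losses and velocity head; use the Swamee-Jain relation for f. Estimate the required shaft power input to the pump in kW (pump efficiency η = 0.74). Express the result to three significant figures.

P_shaft ≈ 139 kW

V = 4Q/(πD²) = 2.627 m/s; Re = 4.24×10^5; ε/D = 3.50×10^-4; f = 0.01694
h_f = f(L/D)V²/2g = 24.90 m
Total head H = z + h_f = 20.1 + 24.90 = 45.00 m
P_hyd = ρgQH = 821.0·9.81·0.284·45.00 = 102.9 kW
P_shaft = P_hyd/η = 102.9/0.74 = 139.1 kW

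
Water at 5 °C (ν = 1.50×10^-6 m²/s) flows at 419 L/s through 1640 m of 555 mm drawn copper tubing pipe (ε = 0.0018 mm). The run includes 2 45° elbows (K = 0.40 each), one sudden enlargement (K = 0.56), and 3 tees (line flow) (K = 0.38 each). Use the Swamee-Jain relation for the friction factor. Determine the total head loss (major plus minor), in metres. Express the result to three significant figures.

H_L ≈ 6.07 m

V = 4Q/(πD²) = 1.732 m/s; V²/2g = 0.1529 m
Re = 6.41×10^5, ε/D = 3.24×10^-6 → f = 0.01259 (Swamee-Jain)
Major: h_f = f(L/D)·V²/2g = 0.01259·2955·0.1529 = 5.688 m
Minor: ΣK = 2.50; h_m = ΣK·V²/2g = 0.3822 m
Total H_L = 5.688 + 0.3822 = 6.070 m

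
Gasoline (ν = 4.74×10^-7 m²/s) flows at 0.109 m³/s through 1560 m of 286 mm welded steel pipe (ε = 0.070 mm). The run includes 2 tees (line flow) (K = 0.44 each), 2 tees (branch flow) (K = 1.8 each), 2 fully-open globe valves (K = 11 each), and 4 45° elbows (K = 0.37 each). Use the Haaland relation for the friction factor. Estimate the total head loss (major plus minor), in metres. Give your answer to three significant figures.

V = 4Q/(πD²) = 1.697 m/s; V²/2g = 0.1467 m
Re = 1.02×10^6, ε/D = 2.45×10^-4 → f = 0.01506 (Haaland)
Major: h_f = f(L/D)·V²/2g = 0.01506·5455·0.1467 = 12.05 m
Minor: ΣK = 28.0; h_m = ΣK·V²/2g = 4.102 m
Total H_L = 12.05 + 4.102 = 16.15 m

H_L ≈ 16.2 m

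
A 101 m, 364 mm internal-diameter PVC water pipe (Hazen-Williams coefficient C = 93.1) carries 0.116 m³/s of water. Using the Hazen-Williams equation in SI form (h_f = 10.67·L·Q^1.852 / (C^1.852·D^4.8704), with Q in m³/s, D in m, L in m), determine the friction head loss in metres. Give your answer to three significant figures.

h_f = 10.67·101·0.116^1.852 / (93.1^1.852·0.364^4.8704) = 0.6180 m

h_f ≈ 0.618 m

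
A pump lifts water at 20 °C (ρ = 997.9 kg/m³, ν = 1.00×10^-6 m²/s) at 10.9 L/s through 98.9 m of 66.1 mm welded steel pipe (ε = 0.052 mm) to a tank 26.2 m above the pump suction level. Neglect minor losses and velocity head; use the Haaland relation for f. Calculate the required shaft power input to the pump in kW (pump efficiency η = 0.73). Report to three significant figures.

P_shaft ≈ 6.07 kW

V = 4Q/(πD²) = 3.176 m/s; Re = 2.10×10^5; ε/D = 7.87×10^-4; f = 0.01996
h_f = f(L/D)V²/2g = 15.35 m
Total head H = z + h_f = 26.2 + 15.35 = 41.55 m
P_hyd = ρgQH = 997.9·9.81·0.0109·41.55 = 4.434 kW
P_shaft = P_hyd/η = 4.434/0.73 = 6.074 kW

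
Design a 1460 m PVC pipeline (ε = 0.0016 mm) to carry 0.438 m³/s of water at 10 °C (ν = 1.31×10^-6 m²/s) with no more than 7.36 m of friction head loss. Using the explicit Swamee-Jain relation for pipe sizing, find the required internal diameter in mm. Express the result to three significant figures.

Swamee-Jain (Type III): D = 0.66·[ε^1.25·(LQ²/(gh_f))^4.75 + ν·Q^9.4·(L/(gh_f))^5.2]^0.04
LQ²/(gh_f) = 3.879; L/(gh_f) = 20.22
Term 1 = ε^1.25·(…)^4.75 = 3.56×10^-5; Term 2 = ν·Q^9.4·(…)^5.2 = 0.00345
D = 0.66·(3.56×10^-5 + 0.00345)^0.04 = 0.5263 m = 526 mm
Check: V = 2.01 m/s, Re = 8.09×10^5, f = 0.01210, h_f = 6.94 m ≈ 7.36 m ✓

D ≈ 526 mm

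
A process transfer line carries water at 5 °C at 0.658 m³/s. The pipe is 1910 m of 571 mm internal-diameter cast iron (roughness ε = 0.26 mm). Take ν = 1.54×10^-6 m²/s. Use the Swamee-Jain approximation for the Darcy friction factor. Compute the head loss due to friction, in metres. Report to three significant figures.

h_f ≈ 19.2 m

V = 4Q/(πD²) = 4·0.658/(π·0.571²) = 2.570 m/s
Re = VD/ν = 2.570·0.571/1.54×10^-6 = 9.53×10^5 → turbulent
ε/D = 0.26/571 = 4.55×10^-4
Swamee-Jain: f = 0.01702
h_f = f(L/D)V²/(2g) = 0.01702·(1910/0.571)·2.570²/(2·9.81) = 19.16 m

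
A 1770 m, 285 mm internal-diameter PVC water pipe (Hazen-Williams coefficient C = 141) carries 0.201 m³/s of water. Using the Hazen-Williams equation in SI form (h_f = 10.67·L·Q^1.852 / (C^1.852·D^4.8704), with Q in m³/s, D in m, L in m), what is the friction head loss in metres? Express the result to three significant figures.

h_f = 10.67·1770·0.201^1.852 / (141^1.852·0.285^4.8704) = 45.75 m

h_f ≈ 45.8 m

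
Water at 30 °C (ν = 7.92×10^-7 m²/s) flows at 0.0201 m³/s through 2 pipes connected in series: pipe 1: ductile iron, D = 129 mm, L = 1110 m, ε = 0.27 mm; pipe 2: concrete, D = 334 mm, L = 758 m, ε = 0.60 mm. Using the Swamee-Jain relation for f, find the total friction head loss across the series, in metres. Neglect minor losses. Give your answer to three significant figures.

H ≈ 25.6 m

Pipe 1: V = 1.538 m/s, Re = 2.50×10^5, ε/D = 0.00209, f = 0.02456, h_1 = f(L/D)V²/2g = 25.48 m
Pipe 2: V = 0.2294 m/s, Re = 9.67×10^4, ε/D = 0.00180, f = 0.02484, h_2 = f(L/D)V²/2g = 0.1512 m
Series → Q common, losses add: H = Σh = 25.63 m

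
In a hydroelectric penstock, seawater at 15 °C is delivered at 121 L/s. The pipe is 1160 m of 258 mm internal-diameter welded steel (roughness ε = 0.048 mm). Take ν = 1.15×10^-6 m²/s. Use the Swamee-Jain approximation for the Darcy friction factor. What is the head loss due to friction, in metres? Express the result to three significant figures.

V = 4Q/(πD²) = 4·0.121/(π·0.258²) = 2.314 m/s
Re = VD/ν = 2.314·0.258/1.15×10^-6 = 5.19×10^5 → turbulent
ε/D = 0.048/258 = 1.86×10^-4
Swamee-Jain: f = 0.01533
h_f = f(L/D)V²/(2g) = 0.01533·(1160/0.258)·2.314²/(2·9.81) = 18.82 m

h_f ≈ 18.8 m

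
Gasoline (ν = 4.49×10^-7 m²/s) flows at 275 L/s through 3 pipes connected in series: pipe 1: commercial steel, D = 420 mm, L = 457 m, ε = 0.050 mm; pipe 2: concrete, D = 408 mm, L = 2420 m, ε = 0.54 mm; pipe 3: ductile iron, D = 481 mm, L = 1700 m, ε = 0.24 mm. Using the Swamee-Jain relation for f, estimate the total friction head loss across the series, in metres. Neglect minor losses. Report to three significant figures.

H ≈ 38.3 m

Pipe 1: V = 1.985 m/s, Re = 1.86×10^6, ε/D = 1.19×10^-4, f = 0.01325, h_1 = f(L/D)V²/2g = 2.895 m
Pipe 2: V = 2.103 m/s, Re = 1.91×10^6, ε/D = 0.00132, f = 0.02123, h_2 = f(L/D)V²/2g = 28.40 m
Pipe 3: V = 1.513 m/s, Re = 1.62×10^6, ε/D = 4.99×10^-4, f = 0.01709, h_3 = f(L/D)V²/2g = 7.050 m
Series → Q common, losses add: H = Σh = 38.35 m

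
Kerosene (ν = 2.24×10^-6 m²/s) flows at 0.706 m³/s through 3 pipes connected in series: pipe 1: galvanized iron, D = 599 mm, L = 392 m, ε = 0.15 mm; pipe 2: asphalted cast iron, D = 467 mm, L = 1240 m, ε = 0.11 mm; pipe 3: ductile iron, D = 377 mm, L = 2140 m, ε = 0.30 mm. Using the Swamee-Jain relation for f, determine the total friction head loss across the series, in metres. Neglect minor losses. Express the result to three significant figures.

H ≈ 258 m

Pipe 1: V = 2.505 m/s, Re = 6.70×10^5, ε/D = 2.50×10^-4, f = 0.01564, h_1 = f(L/D)V²/2g = 3.274 m
Pipe 2: V = 4.122 m/s, Re = 8.59×10^5, ε/D = 2.36×10^-4, f = 0.01527, h_2 = f(L/D)V²/2g = 35.10 m
Pipe 3: V = 6.325 m/s, Re = 1.06×10^6, ε/D = 7.96×10^-4, f = 0.01902, h_3 = f(L/D)V²/2g = 220.1 m
Series → Q common, losses add: H = Σh = 258.4 m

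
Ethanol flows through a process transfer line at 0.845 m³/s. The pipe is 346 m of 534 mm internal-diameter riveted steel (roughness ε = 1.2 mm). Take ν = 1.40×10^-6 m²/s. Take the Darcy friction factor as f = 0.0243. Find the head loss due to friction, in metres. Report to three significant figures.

h_f ≈ 11.4 m

V = 4Q/(πD²) = 4·0.845/(π·0.534²) = 3.773 m/s
h_f = f(L/D)V²/(2g) = 0.02430·(346/0.534)·3.773²/(2·9.81) = 11.42 m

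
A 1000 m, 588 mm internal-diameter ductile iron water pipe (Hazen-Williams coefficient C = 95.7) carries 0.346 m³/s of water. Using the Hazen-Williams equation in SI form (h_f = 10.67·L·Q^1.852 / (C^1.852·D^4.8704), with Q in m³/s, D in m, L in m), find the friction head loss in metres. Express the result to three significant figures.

h_f ≈ 4.26 m

h_f = 10.67·1000·0.346^1.852 / (95.7^1.852·0.588^4.8704) = 4.257 m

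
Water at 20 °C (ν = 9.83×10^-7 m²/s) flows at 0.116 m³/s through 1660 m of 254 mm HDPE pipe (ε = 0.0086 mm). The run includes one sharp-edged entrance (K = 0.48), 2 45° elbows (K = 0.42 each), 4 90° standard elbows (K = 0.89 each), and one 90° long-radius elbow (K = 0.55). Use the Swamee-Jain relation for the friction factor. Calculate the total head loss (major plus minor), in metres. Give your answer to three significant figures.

H_L ≈ 24.6 m

V = 4Q/(πD²) = 2.289 m/s; V²/2g = 0.2671 m
Re = 5.92×10^5, ε/D = 3.39×10^-5 → f = 0.01328 (Swamee-Jain)
Major: h_f = f(L/D)·V²/2g = 0.01328·6535·0.2671 = 23.18 m
Minor: ΣK = 5.43; h_m = ΣK·V²/2g = 1.450 m
Total H_L = 23.18 + 1.450 = 24.63 m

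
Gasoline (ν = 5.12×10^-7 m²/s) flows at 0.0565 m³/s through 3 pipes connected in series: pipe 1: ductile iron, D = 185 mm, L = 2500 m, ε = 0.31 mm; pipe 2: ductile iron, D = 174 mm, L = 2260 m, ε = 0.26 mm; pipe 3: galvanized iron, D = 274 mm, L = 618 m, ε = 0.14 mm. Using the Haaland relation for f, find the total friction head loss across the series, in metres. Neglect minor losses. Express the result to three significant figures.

H ≈ 153 m

Pipe 1: V = 2.102 m/s, Re = 7.59×10^5, ε/D = 0.00168, f = 0.02264, h_1 = f(L/D)V²/2g = 68.90 m
Pipe 2: V = 2.376 m/s, Re = 8.07×10^5, ε/D = 0.00149, f = 0.02200, h_2 = f(L/D)V²/2g = 82.21 m
Pipe 3: V = 0.9582 m/s, Re = 5.13×10^5, ε/D = 5.11×10^-4, f = 0.01763, h_3 = f(L/D)V²/2g = 1.861 m
Series → Q common, losses add: H = Σh = 153.0 m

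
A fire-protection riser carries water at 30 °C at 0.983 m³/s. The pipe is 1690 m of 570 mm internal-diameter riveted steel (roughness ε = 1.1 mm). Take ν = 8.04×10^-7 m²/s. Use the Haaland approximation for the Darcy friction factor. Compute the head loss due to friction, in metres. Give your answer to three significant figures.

h_f ≈ 52.3 m

V = 4Q/(πD²) = 4·0.983/(π·0.570²) = 3.852 m/s
Re = VD/ν = 3.852·0.570/8.04×10^-7 = 2.73×10^6 → turbulent
ε/D = 1.1/570 = 0.00193
Haaland: f = 0.02331
h_f = f(L/D)V²/(2g) = 0.02331·(1690/0.570)·3.852²/(2·9.81) = 52.27 m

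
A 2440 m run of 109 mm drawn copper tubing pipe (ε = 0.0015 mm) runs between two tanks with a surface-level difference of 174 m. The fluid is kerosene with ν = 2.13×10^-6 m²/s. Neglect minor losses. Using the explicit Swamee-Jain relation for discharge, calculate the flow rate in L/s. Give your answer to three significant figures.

Swamee-Jain (Type II): Q = -0.965·√(gD⁵h_f/L)·ln[ε/(3.7D) + √(3.17ν²L/(gD³h_f))]
√(gD⁵h_f/L) = √(9.81·0.109⁵·174/2440) = 0.003281
ε/(3.7D) = 3.72×10^-6; √(3.17ν²L/(gD³h_f)) = 1.26×10^-4
Q = -0.965·0.003281·ln(1.297×10^-4) = 0.02834 m³/s
Check: V = 3.04 m/s, Re = 1.55×10^5, f = 0.01643, h_f = 173 m ≈ 174 m ✓

Q ≈ 28.3 L/s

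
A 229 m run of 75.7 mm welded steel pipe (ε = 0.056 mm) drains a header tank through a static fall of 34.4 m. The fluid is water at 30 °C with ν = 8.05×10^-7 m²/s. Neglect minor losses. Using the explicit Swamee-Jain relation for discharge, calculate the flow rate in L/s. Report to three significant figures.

Q ≈ 15.3 L/s

Swamee-Jain (Type II): Q = -0.965·√(gD⁵h_f/L)·ln[ε/(3.7D) + √(3.17ν²L/(gD³h_f))]
√(gD⁵h_f/L) = √(9.81·0.0757⁵·34.4/229) = 0.001914
ε/(3.7D) = 2.00×10^-4; √(3.17ν²L/(gD³h_f)) = 5.67×10^-5
Q = -0.965·0.001914·ln(2.566×10^-4) = 0.01527 m³/s
Check: V = 3.39 m/s, Re = 3.19×10^5, f = 0.01952, h_f = 34.6 m ≈ 34.4 m ✓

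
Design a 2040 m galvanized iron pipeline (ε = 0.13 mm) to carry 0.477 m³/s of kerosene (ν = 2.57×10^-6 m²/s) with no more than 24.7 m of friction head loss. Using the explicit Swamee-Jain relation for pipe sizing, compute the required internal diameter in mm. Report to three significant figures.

D ≈ 485 mm

Swamee-Jain (Type III): D = 0.66·[ε^1.25·(LQ²/(gh_f))^4.75 + ν·Q^9.4·(L/(gh_f))^5.2]^0.04
LQ²/(gh_f) = 1.916; L/(gh_f) = 8.419
Term 1 = ε^1.25·(…)^4.75 = 3.04×10^-4; Term 2 = ν·Q^9.4·(…)^5.2 = 1.58×10^-4
D = 0.66·(3.04×10^-4 + 1.58×10^-4)^0.04 = 0.4855 m = 485 mm
Check: V = 2.58 m/s, Re = 4.87×10^5, f = 0.01614, h_f = 23.0 m ≈ 24.7 m ✓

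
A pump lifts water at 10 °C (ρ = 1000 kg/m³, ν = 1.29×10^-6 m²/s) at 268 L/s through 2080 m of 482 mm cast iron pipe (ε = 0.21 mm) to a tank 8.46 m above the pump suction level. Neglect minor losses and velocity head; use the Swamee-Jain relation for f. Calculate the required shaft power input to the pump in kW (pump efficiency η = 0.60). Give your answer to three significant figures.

V = 4Q/(πD²) = 1.469 m/s; Re = 5.49×10^5; ε/D = 4.36×10^-4; f = 0.01727
h_f = f(L/D)V²/2g = 8.197 m
Total head H = z + h_f = 8.46 + 8.197 = 16.66 m
P_hyd = ρgQH = 1000·9.81·0.268·16.66 = 43.79 kW
P_shaft = P_hyd/η = 43.79/0.60 = 72.99 kW

P_shaft ≈ 73.0 kW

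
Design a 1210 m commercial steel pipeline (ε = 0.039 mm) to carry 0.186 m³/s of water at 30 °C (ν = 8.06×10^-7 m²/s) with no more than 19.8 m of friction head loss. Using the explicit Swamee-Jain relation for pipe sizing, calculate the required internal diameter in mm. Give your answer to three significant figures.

Swamee-Jain (Type III): D = 0.66·[ε^1.25·(LQ²/(gh_f))^4.75 + ν·Q^9.4·(L/(gh_f))^5.2]^0.04
LQ²/(gh_f) = 0.2155; L/(gh_f) = 6.229
Term 1 = ε^1.25·(…)^4.75 = 2.10×10^-9; Term 2 = ν·Q^9.4·(…)^5.2 = 1.48×10^-9
D = 0.66·(2.10×10^-9 + 1.48×10^-9)^0.04 = 0.3032 m = 303 mm
Check: V = 2.58 m/s, Re = 9.69×10^5, f = 0.01394, h_f = 18.8 m ≈ 19.8 m ✓

D ≈ 303 mm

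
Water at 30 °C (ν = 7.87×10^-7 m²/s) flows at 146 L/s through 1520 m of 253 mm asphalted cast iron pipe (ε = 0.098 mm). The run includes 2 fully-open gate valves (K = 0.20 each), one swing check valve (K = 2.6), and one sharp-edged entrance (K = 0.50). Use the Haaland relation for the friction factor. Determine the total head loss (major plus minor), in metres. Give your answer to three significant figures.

V = 4Q/(πD²) = 2.904 m/s; V²/2g = 0.4299 m
Re = 9.34×10^5, ε/D = 3.87×10^-4 → f = 0.01638 (Haaland)
Major: h_f = f(L/D)·V²/2g = 0.01638·6008·0.4299 = 42.30 m
Minor: ΣK = 3.50; h_m = ΣK·V²/2g = 1.505 m
Total H_L = 42.30 + 1.505 = 43.80 m

H_L ≈ 43.8 m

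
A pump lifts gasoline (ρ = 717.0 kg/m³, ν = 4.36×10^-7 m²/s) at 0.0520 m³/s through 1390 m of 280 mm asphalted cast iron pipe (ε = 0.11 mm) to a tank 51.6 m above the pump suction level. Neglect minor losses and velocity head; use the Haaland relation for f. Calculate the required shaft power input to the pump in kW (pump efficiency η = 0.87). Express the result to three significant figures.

P_shaft ≈ 23.0 kW

V = 4Q/(πD²) = 0.8445 m/s; Re = 5.42×10^5; ε/D = 3.93×10^-4; f = 0.01679
h_f = f(L/D)V²/2g = 3.029 m
Total head H = z + h_f = 51.6 + 3.029 = 54.63 m
P_hyd = ρgQH = 717.0·9.81·0.0520·54.63 = 19.98 kW
P_shaft = P_hyd/η = 19.98/0.87 = 22.97 kW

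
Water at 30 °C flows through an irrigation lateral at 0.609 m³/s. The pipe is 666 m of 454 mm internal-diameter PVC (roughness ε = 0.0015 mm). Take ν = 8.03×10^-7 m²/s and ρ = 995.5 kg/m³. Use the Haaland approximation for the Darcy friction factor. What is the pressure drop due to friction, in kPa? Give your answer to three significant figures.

Δp ≈ 107 kPa

V = 4Q/(πD²) = 4·0.609/(π·0.454²) = 3.762 m/s
Re = VD/ν = 3.762·0.454/8.03×10^-7 = 2.13×10^6 → turbulent
ε/D = 0.0015/454 = 3.30×10^-6
Haaland: f = 0.01034
h_f = f(L/D)V²/(2g) = 0.01034·(666/0.454)·3.762²/(2·9.81) = 10.94 m
Δp = ρg·h_f = 995.5·9.81·10.94 = 106.8 kPa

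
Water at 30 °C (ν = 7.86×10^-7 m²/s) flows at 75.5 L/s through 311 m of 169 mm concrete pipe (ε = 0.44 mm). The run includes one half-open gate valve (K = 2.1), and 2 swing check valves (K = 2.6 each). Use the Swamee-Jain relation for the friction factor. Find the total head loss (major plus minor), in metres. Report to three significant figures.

H_L ≈ 31.3 m

V = 4Q/(πD²) = 3.366 m/s; V²/2g = 0.5774 m
Re = 7.24×10^5, ε/D = 0.00260 → f = 0.02545 (Swamee-Jain)
Major: h_f = f(L/D)·V²/2g = 0.02545·1840·0.5774 = 27.04 m
Minor: ΣK = 7.30; h_m = ΣK·V²/2g = 4.215 m
Total H_L = 27.04 + 4.215 = 31.26 m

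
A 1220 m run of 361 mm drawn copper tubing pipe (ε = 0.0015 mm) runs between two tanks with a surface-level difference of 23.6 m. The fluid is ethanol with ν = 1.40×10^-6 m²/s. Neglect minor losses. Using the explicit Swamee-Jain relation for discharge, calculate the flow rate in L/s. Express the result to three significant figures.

Q ≈ 346 L/s

Swamee-Jain (Type II): Q = -0.965·√(gD⁵h_f/L)·ln[ε/(3.7D) + √(3.17ν²L/(gD³h_f))]
√(gD⁵h_f/L) = √(9.81·0.361⁵·23.6/1220) = 0.03411
ε/(3.7D) = 1.12×10^-6; √(3.17ν²L/(gD³h_f)) = 2.64×10^-5
Q = -0.965·0.03411·ln(2.750×10^-5) = 0.3457 m³/s
Check: V = 3.38 m/s, Re = 8.71×10^5, f = 0.01198, h_f = 23.5 m ≈ 23.6 m ✓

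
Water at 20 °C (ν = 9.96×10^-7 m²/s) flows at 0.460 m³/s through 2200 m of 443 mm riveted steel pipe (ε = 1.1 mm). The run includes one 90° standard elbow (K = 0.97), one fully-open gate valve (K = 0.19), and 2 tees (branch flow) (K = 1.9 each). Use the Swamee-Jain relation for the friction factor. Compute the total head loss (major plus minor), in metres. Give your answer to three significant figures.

H_L ≈ 58.6 m

V = 4Q/(πD²) = 2.984 m/s; V²/2g = 0.4540 m
Re = 1.33×10^6, ε/D = 0.00248 → f = 0.02501 (Swamee-Jain)
Major: h_f = f(L/D)·V²/2g = 0.02501·4966·0.4540 = 56.37 m
Minor: ΣK = 4.96; h_m = ΣK·V²/2g = 2.252 m
Total H_L = 56.37 + 2.252 = 58.63 m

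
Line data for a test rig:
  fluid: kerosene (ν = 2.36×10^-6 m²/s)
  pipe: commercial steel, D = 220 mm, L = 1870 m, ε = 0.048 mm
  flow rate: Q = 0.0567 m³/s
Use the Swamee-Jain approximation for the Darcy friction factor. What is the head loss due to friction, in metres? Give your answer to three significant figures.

h_f ≈ 17.5 m

V = 4Q/(πD²) = 4·0.0567/(π·0.220²) = 1.492 m/s
Re = VD/ν = 1.492·0.220/2.36×10^-6 = 1.39×10^5 → turbulent
ε/D = 0.048/220 = 2.18×10^-4
Swamee-Jain: f = 0.01814
h_f = f(L/D)V²/(2g) = 0.01814·(1870/0.220)·1.492²/(2·9.81) = 17.48 m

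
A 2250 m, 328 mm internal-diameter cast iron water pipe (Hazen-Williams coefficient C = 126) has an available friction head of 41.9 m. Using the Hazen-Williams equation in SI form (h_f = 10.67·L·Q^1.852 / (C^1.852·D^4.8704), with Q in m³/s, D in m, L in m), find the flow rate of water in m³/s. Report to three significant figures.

Rearranging: Q = [h_f·C^1.852·D^4.8704 / (10.67·L)]^(1/1.852)
Q = [41.9·126^1.852·0.328^4.8704 / (10.67·2250)]^0.540 = 0.2177 m³/s

Q ≈ 0.218 m³/s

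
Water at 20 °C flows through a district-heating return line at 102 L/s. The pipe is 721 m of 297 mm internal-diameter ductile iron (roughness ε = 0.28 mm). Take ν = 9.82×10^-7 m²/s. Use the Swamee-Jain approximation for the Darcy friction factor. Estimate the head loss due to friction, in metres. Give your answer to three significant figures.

h_f ≈ 5.41 m

V = 4Q/(πD²) = 4·0.102/(π·0.297²) = 1.472 m/s
Re = VD/ν = 1.472·0.297/9.82×10^-7 = 4.45×10^5 → turbulent
ε/D = 0.28/297 = 9.43×10^-4
Swamee-Jain: f = 0.02018
h_f = f(L/D)V²/(2g) = 0.02018·(721/0.297)·1.472²/(2·9.81) = 5.412 m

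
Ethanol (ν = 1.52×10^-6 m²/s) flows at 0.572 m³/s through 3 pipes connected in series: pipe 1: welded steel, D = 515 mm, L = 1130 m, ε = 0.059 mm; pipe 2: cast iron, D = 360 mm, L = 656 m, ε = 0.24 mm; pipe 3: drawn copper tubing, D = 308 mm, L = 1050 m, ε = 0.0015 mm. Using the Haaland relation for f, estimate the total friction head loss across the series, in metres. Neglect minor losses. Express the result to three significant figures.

H ≈ 176 m

Pipe 1: V = 2.746 m/s, Re = 9.30×10^5, ε/D = 1.15×10^-4, f = 0.01361, h_1 = f(L/D)V²/2g = 11.48 m
Pipe 2: V = 5.620 m/s, Re = 1.33×10^6, ε/D = 6.67×10^-4, f = 0.01814, h_2 = f(L/D)V²/2g = 53.20 m
Pipe 3: V = 7.677 m/s, Re = 1.56×10^6, ε/D = 4.87×10^-6, f = 0.01088, h_3 = f(L/D)V²/2g = 111.5 m
Series → Q common, losses add: H = Σh = 176.2 m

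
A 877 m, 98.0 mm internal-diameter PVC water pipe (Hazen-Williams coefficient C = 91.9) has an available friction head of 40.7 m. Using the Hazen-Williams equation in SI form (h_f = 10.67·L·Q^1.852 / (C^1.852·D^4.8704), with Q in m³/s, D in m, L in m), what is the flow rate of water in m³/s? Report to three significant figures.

Rearranging: Q = [h_f·C^1.852·D^4.8704 / (10.67·L)]^(1/1.852)
Q = [40.7·91.9^1.852·0.0980^4.8704 / (10.67·877)]^0.540 = 0.01085 m³/s

Q ≈ 0.0108 m³/s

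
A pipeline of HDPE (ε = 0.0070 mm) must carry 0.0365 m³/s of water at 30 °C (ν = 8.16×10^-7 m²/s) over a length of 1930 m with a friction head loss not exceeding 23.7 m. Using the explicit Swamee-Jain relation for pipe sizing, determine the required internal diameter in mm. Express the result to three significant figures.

D ≈ 169 mm

Swamee-Jain (Type III): D = 0.66·[ε^1.25·(LQ²/(gh_f))^4.75 + ν·Q^9.4·(L/(gh_f))^5.2]^0.04
LQ²/(gh_f) = 0.01106; L/(gh_f) = 8.301
Term 1 = ε^1.25·(…)^4.75 = 1.84×10^-16; Term 2 = ν·Q^9.4·(…)^5.2 = 1.50×10^-15
D = 0.66·(1.84×10^-16 + 1.50×10^-15)^0.04 = 0.1693 m = 169 mm
Check: V = 1.62 m/s, Re = 3.36×10^5, f = 0.01457, h_f = 22.3 m ≈ 23.7 m ✓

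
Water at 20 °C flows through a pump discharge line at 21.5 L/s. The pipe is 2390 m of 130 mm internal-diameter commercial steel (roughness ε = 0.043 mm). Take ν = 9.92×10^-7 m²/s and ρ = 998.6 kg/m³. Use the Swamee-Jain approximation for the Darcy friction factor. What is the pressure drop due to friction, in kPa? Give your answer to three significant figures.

V = 4Q/(πD²) = 4·0.0215/(π·0.130²) = 1.620 m/s
Re = VD/ν = 1.620·0.130/9.92×10^-7 = 2.12×10^5 → turbulent
ε/D = 0.043/130 = 3.31×10^-4
Swamee-Jain: f = 0.01786
h_f = f(L/D)V²/(2g) = 0.01786·(2390/0.130)·1.620²/(2·9.81) = 43.92 m
Δp = ρg·h_f = 998.6·9.81·43.92 = 430.3 kPa

Δp ≈ 430 kPa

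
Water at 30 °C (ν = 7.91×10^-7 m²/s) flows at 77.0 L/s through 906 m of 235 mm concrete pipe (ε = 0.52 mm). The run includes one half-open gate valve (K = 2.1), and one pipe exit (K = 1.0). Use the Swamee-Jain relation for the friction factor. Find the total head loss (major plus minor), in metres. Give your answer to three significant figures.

H_L ≈ 15.7 m

V = 4Q/(πD²) = 1.775 m/s; V²/2g = 0.1606 m
Re = 5.27×10^5, ε/D = 0.00221 → f = 0.02449 (Swamee-Jain)
Major: h_f = f(L/D)·V²/2g = 0.02449·3855·0.1606 = 15.17 m
Minor: ΣK = 3.10; h_m = ΣK·V²/2g = 0.4980 m
Total H_L = 15.17 + 0.4980 = 15.67 m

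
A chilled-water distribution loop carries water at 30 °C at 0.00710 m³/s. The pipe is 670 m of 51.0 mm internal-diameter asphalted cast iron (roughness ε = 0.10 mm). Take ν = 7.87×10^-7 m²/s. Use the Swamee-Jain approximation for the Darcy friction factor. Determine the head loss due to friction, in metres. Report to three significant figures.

h_f ≈ 196 m

V = 4Q/(πD²) = 4·0.00710/(π·0.0510²) = 3.476 m/s
Re = VD/ν = 3.476·0.0510/7.87×10^-7 = 2.25×10^5 → turbulent
ε/D = 0.10/51.0 = 0.00196
Swamee-Jain: f = 0.02427
h_f = f(L/D)V²/(2g) = 0.02427·(670/0.0510)·3.476²/(2·9.81) = 196.3 m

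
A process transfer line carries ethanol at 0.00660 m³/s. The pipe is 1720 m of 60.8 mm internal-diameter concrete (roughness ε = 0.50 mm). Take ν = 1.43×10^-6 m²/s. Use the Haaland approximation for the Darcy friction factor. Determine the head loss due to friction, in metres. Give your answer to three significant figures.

V = 4Q/(πD²) = 4·0.00660/(π·0.0608²) = 2.273 m/s
Re = VD/ν = 2.273·0.0608/1.43×10^-6 = 9.67×10^4 → turbulent
ε/D = 0.50/60.8 = 0.00822
Haaland: f = 0.03624
h_f = f(L/D)V²/(2g) = 0.03624·(1720/0.0608)·2.273²/(2·9.81) = 270.0 m

h_f ≈ 270 m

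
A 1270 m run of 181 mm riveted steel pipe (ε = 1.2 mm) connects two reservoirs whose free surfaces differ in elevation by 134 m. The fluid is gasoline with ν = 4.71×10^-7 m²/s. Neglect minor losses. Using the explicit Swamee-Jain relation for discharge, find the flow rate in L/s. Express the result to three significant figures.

Swamee-Jain (Type II): Q = -0.965·√(gD⁵h_f/L)·ln[ε/(3.7D) + √(3.17ν²L/(gD³h_f))]
√(gD⁵h_f/L) = √(9.81·0.181⁵·134/1270) = 0.01418
ε/(3.7D) = 0.00179; √(3.17ν²L/(gD³h_f)) = 1.07×10^-5
Q = -0.965·0.01418·ln(0.001803) = 0.08646 m³/s
Check: V = 3.36 m/s, Re = 1.29×10^6, f = 0.03324, h_f = 134 m ≈ 134 m ✓

Q ≈ 86.5 L/s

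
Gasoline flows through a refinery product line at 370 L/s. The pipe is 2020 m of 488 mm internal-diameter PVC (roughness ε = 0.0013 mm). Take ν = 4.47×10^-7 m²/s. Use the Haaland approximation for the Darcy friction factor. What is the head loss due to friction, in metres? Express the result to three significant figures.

V = 4Q/(πD²) = 4·0.370/(π·0.488²) = 1.978 m/s
Re = VD/ν = 1.978·0.488/4.47×10^-7 = 2.16×10^6 → turbulent
ε/D = 0.0013/488 = 2.66×10^-6
Haaland: f = 0.01030
h_f = f(L/D)V²/(2g) = 0.01030·(2020/0.488)·1.978²/(2·9.81) = 8.500 m

h_f ≈ 8.50 m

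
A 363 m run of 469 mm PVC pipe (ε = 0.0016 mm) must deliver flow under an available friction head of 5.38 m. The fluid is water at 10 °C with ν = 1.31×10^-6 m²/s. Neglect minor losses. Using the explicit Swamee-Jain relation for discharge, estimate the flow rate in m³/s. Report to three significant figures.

Q ≈ 0.600 m³/s

Swamee-Jain (Type II): Q = -0.965·√(gD⁵h_f/L)·ln[ε/(3.7D) + √(3.17ν²L/(gD³h_f))]
√(gD⁵h_f/L) = √(9.81·0.469⁵·5.38/363) = 0.05744
ε/(3.7D) = 9.22×10^-7; √(3.17ν²L/(gD³h_f)) = 1.90×10^-5
Q = -0.965·0.05744·ln(1.997×10^-5) = 0.5998 m³/s
Check: V = 3.47 m/s, Re = 1.24×10^6, f = 0.01129, h_f = 5.37 m ≈ 5.38 m ✓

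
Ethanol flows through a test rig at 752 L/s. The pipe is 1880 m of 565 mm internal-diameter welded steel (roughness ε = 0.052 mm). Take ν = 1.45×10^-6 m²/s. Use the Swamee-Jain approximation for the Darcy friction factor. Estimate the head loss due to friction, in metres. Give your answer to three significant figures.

h_f ≈ 20.2 m

V = 4Q/(πD²) = 4·0.752/(π·0.565²) = 2.999 m/s
Re = VD/ν = 2.999·0.565/1.45×10^-6 = 1.17×10^6 → turbulent
ε/D = 0.052/565 = 9.20×10^-5
Swamee-Jain: f = 0.01322
h_f = f(L/D)V²/(2g) = 0.01322·(1880/0.565)·2.999²/(2·9.81) = 20.16 m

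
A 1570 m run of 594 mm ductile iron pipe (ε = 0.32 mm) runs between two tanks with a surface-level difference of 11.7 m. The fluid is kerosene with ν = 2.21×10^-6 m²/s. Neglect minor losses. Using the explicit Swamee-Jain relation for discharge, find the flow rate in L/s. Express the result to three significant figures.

Swamee-Jain (Type II): Q = -0.965·√(gD⁵h_f/L)·ln[ε/(3.7D) + √(3.17ν²L/(gD³h_f))]
√(gD⁵h_f/L) = √(9.81·0.594⁵·11.7/1570) = 0.07353
ε/(3.7D) = 1.46×10^-4; √(3.17ν²L/(gD³h_f)) = 3.18×10^-5
Q = -0.965·0.07353·ln(1.774×10^-4) = 0.6128 m³/s
Check: V = 2.21 m/s, Re = 5.94×10^5, f = 0.01788, h_f = 11.8 m ≈ 11.7 m ✓

Q ≈ 613 L/s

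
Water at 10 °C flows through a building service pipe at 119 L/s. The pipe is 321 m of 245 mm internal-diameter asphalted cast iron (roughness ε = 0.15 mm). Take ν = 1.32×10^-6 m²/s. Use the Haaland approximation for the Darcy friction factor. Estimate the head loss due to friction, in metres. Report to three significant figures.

V = 4Q/(πD²) = 4·0.119/(π·0.245²) = 2.524 m/s
Re = VD/ν = 2.524·0.245/1.32×10^-6 = 4.69×10^5 → turbulent
ε/D = 0.15/245 = 6.12×10^-4
Haaland: f = 0.01830
h_f = f(L/D)V²/(2g) = 0.01830·(321/0.245)·2.524²/(2·9.81) = 7.787 m

h_f ≈ 7.79 m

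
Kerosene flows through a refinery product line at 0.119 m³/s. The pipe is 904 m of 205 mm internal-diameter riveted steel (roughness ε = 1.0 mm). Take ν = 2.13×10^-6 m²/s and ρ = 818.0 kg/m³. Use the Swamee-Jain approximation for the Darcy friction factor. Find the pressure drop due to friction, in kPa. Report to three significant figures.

Δp ≈ 716 kPa

V = 4Q/(πD²) = 4·0.119/(π·0.205²) = 3.605 m/s
Re = VD/ν = 3.605·0.205/2.13×10^-6 = 3.47×10^5 → turbulent
ε/D = 1.0/205 = 0.00488
Swamee-Jain: f = 0.03055
h_f = f(L/D)V²/(2g) = 0.03055·(904/0.205)·3.605²/(2·9.81) = 89.24 m
Δp = ρg·h_f = 818.0·9.81·89.24 = 716.1 kPa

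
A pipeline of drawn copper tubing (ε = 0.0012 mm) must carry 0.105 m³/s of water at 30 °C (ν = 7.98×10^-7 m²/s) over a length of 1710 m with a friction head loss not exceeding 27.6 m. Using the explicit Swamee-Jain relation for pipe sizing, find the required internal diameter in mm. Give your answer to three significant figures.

Swamee-Jain (Type III): D = 0.66·[ε^1.25·(LQ²/(gh_f))^4.75 + ν·Q^9.4·(L/(gh_f))^5.2]^0.04
LQ²/(gh_f) = 0.06963; L/(gh_f) = 6.316
Term 1 = ε^1.25·(…)^4.75 = 1.27×10^-13; Term 2 = ν·Q^9.4·(…)^5.2 = 7.30×10^-12
D = 0.66·(1.27×10^-13 + 7.30×10^-12)^0.04 = 0.2368 m = 237 mm
Check: V = 2.38 m/s, Re = 7.07×10^5, f = 0.01242, h_f = 26.0 m ≈ 27.6 m ✓

D ≈ 237 mm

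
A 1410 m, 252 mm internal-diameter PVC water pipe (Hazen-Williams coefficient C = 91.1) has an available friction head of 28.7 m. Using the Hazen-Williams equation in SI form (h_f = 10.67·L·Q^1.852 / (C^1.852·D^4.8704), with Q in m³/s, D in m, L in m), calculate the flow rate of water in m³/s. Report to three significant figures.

Rearranging: Q = [h_f·C^1.852·D^4.8704 / (10.67·L)]^(1/1.852)
Q = [28.7·91.1^1.852·0.252^4.8704 / (10.67·1410)]^0.540 = 0.08259 m³/s

Q ≈ 0.0826 m³/s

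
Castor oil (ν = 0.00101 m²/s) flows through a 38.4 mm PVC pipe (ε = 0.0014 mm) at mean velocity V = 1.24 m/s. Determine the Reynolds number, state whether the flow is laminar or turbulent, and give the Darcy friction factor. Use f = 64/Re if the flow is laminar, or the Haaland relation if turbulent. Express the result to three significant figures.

Re ≈ 47.1; laminar; f = 64/Re ≈ 1.36

Re = VD/ν = 1.240·0.0384/0.00101 = 47.1
Re < 2300 → laminar → f = 64/Re = 1.358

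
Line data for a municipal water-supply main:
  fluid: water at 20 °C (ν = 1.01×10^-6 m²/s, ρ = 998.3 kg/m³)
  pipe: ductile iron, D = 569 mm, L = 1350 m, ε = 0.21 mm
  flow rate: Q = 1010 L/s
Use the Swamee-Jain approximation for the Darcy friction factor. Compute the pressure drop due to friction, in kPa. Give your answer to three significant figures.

Δp ≈ 299 kPa

V = 4Q/(πD²) = 4·1.01/(π·0.569²) = 3.972 m/s
Re = VD/ν = 3.972·0.569/1.01×10^-6 = 2.24×10^6 → turbulent
ε/D = 0.21/569 = 3.69×10^-4
Swamee-Jain: f = 0.01598
h_f = f(L/D)V²/(2g) = 0.01598·(1350/0.569)·3.972²/(2·9.81) = 30.49 m
Δp = ρg·h_f = 998.3·9.81·30.49 = 298.6 kPa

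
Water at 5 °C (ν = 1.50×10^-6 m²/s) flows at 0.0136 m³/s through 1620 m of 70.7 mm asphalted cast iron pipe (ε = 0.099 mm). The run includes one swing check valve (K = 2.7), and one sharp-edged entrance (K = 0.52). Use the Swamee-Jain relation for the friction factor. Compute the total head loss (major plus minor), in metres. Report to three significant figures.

V = 4Q/(πD²) = 3.464 m/s; V²/2g = 0.6117 m
Re = 1.63×10^5, ε/D = 0.00140 → f = 0.02288 (Swamee-Jain)
Major: h_f = f(L/D)·V²/2g = 0.02288·22914·0.6117 = 320.7 m
Minor: ΣK = 3.22; h_m = ΣK·V²/2g = 1.970 m
Total H_L = 320.7 + 1.970 = 322.7 m

H_L ≈ 323 m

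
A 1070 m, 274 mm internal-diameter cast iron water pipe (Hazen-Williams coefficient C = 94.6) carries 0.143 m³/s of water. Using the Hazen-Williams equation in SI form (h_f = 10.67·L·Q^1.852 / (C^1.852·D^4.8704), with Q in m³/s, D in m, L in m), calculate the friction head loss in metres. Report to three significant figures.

h_f ≈ 37.3 m

h_f = 10.67·1070·0.143^1.852 / (94.6^1.852·0.274^4.8704) = 37.35 m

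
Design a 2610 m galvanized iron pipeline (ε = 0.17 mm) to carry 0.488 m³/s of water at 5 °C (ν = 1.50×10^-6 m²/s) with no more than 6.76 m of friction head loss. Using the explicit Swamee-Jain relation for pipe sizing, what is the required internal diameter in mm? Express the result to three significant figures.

D ≈ 664 mm

Swamee-Jain (Type III): D = 0.66·[ε^1.25·(LQ²/(gh_f))^4.75 + ν·Q^9.4·(L/(gh_f))^5.2]^0.04
LQ²/(gh_f) = 9.373; L/(gh_f) = 39.36
Term 1 = ε^1.25·(…)^4.75 = 0.802; Term 2 = ν·Q^9.4·(…)^5.2 = 0.348
D = 0.66·(0.802 + 0.348)^0.04 = 0.6637 m = 664 mm
Check: V = 1.41 m/s, Re = 6.24×10^5, f = 0.01576, h_f = 6.29 m ≈ 6.76 m ✓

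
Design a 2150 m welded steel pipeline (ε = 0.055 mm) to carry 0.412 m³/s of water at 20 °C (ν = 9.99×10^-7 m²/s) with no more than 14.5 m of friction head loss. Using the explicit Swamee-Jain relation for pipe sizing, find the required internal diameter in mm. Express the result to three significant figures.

D ≈ 495 mm

Swamee-Jain (Type III): D = 0.66·[ε^1.25·(LQ²/(gh_f))^4.75 + ν·Q^9.4·(L/(gh_f))^5.2]^0.04
LQ²/(gh_f) = 2.566; L/(gh_f) = 15.11
Term 1 = ε^1.25·(…)^4.75 = 4.16×10^-4; Term 2 = ν·Q^9.4·(…)^5.2 = 3.25×10^-4
D = 0.66·(4.16×10^-4 + 3.25×10^-4)^0.04 = 0.4947 m = 495 mm
Check: V = 2.14 m/s, Re = 1.06×10^6, f = 0.01361, h_f = 13.8 m ≈ 14.5 m ✓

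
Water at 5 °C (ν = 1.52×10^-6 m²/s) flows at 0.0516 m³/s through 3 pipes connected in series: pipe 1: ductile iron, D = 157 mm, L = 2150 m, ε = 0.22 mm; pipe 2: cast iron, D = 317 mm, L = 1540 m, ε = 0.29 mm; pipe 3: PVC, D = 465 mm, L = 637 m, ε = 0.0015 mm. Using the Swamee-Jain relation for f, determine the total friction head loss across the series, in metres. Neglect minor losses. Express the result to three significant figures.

Pipe 1: V = 2.665 m/s, Re = 2.75×10^5, ε/D = 0.00140, f = 0.02234, h_1 = f(L/D)V²/2g = 110.8 m
Pipe 2: V = 0.6538 m/s, Re = 1.36×10^5, ε/D = 9.15×10^-4, f = 0.02144, h_2 = f(L/D)V²/2g = 2.269 m
Pipe 3: V = 0.3038 m/s, Re = 9.30×10^4, ε/D = 3.23×10^-6, f = 0.01816, h_3 = f(L/D)V²/2g = 0.1170 m
Series → Q common, losses add: H = Σh = 113.2 m

H ≈ 113 m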